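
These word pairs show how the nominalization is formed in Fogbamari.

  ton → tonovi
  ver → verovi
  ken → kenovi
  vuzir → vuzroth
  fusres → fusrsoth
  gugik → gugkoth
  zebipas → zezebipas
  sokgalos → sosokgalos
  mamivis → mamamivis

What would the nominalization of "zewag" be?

zewgoth

ver and vuzir both end in -r yet inflect differently (verovi, vuzroth), so the final letter is not what conditions the rule; the number of vowels is.
"zewag" has 2 vowels. The stems with 2 vowels (vuzir → vuzroth, fusres → fusrsoth, gugik → gugkoth) delete the last vowel and add -oth.
So zewag → zewgoth.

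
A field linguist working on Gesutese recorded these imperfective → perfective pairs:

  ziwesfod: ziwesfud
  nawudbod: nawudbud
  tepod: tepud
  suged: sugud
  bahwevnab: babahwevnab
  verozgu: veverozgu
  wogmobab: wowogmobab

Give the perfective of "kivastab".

"kivastab" ends in -b. The stems ending in -b (bahwevnab → babahwevnab, wogmobab → wowogmobab) repeat the first consonant+vowel as a prefix.
The other pattern: stems ending in -d change the last vowel to 'u'.
So kivastab → kikivastab.

kikivastab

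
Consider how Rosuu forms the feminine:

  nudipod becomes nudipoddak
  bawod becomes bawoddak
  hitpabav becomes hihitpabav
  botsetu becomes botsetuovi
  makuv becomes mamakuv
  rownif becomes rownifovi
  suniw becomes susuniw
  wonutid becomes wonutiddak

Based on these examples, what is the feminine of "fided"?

fideddak

"fided" ends in -d. The stems ending in -d (bawod → bawoddak, nudipod → nudipoddak, wonutid → wonutiddak) double the final consonant and add -ak.
The other patterns: stems ending in -f or -u add -ovi; stems ending in -v or -w repeat the first consonant+vowel as a prefix.
So fided → fideddak.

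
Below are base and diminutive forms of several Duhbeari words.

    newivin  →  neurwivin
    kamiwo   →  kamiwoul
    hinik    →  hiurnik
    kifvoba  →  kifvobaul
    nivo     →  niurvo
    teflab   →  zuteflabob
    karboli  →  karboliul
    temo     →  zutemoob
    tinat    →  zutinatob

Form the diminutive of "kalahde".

"kalahde" begins with k-. The stems beginning with k- (kifvoba → kifvobaul, karboli → karboliul, kamiwo → kamiwoul) add -ul.
The other patterns: stems beginning with t- add zu- … -ob around the stem; stems beginning with h- or n- insert -ur- after the first vowel.
So kalahde → kalahdeul.

kalahdeul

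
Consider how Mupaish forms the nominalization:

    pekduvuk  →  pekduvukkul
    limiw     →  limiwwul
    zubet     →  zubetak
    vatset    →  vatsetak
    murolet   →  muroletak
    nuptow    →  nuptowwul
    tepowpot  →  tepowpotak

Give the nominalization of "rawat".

rawatak

"rawat" ends in -t. The stems ending in -t (zubet → zubetak, vatset → vatsetak, tepowpot → tepowpotak) add -ak.
So rawat → rawatak.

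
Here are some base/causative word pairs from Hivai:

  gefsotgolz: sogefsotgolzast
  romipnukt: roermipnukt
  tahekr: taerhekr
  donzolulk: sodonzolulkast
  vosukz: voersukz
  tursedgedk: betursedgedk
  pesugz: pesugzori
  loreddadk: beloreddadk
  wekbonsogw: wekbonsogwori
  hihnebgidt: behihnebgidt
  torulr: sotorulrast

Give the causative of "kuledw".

bekuledw

gefsotgolz and pesugz both end in -z yet inflect differently (sogefsotgolzast, pesugzori), so the final letter is not what conditions the rule; the second-to-last letter is.
"kuledw" has second-to-last letter 'd'. The stems whose second-to-last letter is 'd' (hihnebgidt → behihnebgidt, tursedgedk → betursedgedk, loreddadk → beloreddadk) add the prefix be-.
So kuledw → bekuledw.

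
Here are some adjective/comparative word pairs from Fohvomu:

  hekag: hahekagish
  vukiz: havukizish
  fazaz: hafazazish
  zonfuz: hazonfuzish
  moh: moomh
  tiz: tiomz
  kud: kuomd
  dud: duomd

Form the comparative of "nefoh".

hanefohish

vukiz and tiz both end in -z yet inflect differently (havukizish, tiomz), so the final letter is not what conditions the rule; the number of vowels is.
"nefoh" has 2 vowels. The stems with 2 vowels (hekag → hahekagish, vukiz → havukizish, fazaz → hafazazish) add ha- … -ish around the stem.
So nefoh → hanefohish.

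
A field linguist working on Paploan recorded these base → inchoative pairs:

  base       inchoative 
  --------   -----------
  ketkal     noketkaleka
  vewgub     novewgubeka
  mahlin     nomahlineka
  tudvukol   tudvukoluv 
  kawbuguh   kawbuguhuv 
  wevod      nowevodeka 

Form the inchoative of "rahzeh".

tudvukol and ketkal both end in -l yet inflect differently (tudvukoluv, noketkaleka), so the final letter is not what conditions the rule; the number of vowels is.
"rahzeh" has 2 vowels. The stems with 2 vowels (mahlin → nomahlineka, wevod → nowevodeka, vewgub → novewgubeka) add no- … -eka around the stem.
So rahzeh → norahzeheka.

norahzeheka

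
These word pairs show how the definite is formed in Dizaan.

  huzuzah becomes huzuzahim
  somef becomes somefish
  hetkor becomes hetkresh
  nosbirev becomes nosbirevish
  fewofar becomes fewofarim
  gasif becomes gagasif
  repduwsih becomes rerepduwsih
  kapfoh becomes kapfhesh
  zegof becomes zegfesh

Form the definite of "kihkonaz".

"kihkonaz" has last vowel 'a'. The stems whose last vowel is 'a' (huzuzah → huzuzahim, fewofar → fewofarim) add -im.
The other patterns: stems whose last vowel is 'e' add -ish; stems whose last vowel is 'o' delete the last vowel and add -esh; stems whose last vowel is 'i' repeat the first consonant+vowel as a prefix.
So kihkonaz → kihkonazim.

kihkonazim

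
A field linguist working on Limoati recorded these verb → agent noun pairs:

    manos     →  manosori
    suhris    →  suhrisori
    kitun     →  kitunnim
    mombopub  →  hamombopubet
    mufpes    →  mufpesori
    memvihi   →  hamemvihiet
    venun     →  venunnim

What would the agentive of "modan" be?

venun and mombopub both have last vowel 'u' yet inflect differently (venunnim, hamombopubet), so the last vowel is not what conditions the rule; the final letter is.
"modan" ends in -n. The stems ending in -n (venun → venunnim, kitun → kitunnim) double the final consonant and add -im.
The other patterns: stems ending in -s add -ori; stems ending in -b or -i add ha- … -et around the stem.
So modan → modannim.

modannim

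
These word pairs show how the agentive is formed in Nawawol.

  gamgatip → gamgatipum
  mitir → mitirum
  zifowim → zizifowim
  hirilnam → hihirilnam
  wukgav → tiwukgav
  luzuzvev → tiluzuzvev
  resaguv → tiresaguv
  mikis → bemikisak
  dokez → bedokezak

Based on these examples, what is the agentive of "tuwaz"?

betuwazak

"tuwaz" ends in -z. The one such stem in the data (dokez → bedokezak) adds be- … -ak around the stem, so the same rule applies.
So tuwaz → betuwazak.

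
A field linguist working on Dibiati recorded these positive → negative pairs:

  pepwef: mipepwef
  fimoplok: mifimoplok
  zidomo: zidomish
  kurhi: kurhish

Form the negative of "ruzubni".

"ruzubni" ends in a vowel. The stems ending in a vowel (zidomo → zidomish, kurhi → kurhish) drop the final letter and add -ish.
So ruzubni → ruzubnish.

ruzubnish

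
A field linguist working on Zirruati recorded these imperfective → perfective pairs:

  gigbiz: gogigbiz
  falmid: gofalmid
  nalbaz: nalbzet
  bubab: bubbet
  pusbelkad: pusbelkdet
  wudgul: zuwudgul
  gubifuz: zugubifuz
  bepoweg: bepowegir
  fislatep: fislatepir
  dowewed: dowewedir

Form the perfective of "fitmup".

gigbiz and nalbaz both end in -z yet inflect differently (gogigbiz, nalbzet), so the final letter is not what conditions the rule; the last vowel is.
"fitmup" has last vowel 'u'. The stems whose last vowel is 'u' (wudgul → zuwudgul, gubifuz → zugubifuz) add the prefix zu-.
So fitmup → zufitmup.

zufitmup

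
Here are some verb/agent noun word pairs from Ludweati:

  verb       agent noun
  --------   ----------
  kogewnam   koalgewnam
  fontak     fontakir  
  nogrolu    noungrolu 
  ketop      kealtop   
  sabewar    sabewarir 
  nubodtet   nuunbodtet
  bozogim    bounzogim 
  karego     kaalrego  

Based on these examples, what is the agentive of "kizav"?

kogewnam and bozogim both end in -m yet inflect differently (koalgewnam, bounzogim), so the final letter is not what conditions the rule; the first letter is.
"kizav" begins with k-. The stems beginning with k- (karego → kaalrego, kogewnam → koalgewnam, ketop → kealtop) insert -al- after the first vowel.
So kizav → kialzav.

kialzav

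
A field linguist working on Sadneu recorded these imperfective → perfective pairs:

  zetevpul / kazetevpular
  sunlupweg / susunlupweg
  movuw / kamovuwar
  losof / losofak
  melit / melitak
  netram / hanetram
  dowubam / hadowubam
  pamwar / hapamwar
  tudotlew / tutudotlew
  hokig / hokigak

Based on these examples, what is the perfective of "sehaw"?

sunlupweg and hokig both end in -g yet inflect differently (susunlupweg, hokigak), so the final letter is not what conditions the rule; the last vowel is.
"sehaw" has last vowel 'a'. The stems whose last vowel is 'a' (dowubam → hadowubam, pamwar → hapamwar, netram → hanetram) add the prefix ha-.
So sehaw → hasehaw.

hasehaw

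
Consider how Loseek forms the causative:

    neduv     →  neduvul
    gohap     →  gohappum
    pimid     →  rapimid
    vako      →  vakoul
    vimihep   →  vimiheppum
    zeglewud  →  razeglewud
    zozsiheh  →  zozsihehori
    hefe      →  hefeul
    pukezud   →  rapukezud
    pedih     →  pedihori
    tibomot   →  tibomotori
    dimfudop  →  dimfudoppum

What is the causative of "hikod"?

rahikod

pimid and pedih both have last vowel 'i' yet inflect differently (rapimid, pedihori), so the last vowel is not what conditions the rule; the final letter is.
"hikod" ends in -d. The stems ending in -d (zeglewud → razeglewud, pukezud → rapukezud, pimid → rapimid) add the prefix ra-.
So hikod → rahikod.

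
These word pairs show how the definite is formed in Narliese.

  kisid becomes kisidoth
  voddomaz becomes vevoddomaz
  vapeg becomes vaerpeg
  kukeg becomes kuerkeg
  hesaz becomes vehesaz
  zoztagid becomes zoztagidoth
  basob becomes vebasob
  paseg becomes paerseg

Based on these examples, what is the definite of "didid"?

"didid" ends in -d. The stems ending in -d (zoztagid → zoztagidoth, kisid → kisidoth) add -oth.
So didid → dididoth.

dididoth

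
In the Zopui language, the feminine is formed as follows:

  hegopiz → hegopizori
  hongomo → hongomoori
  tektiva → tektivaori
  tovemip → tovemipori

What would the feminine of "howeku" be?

Every pair shown (hegopiz → hegopizori, hongomo → hongomoori, tektiva → tektivaori, …) follows the same rule: add -ori.
So howeku → howekuori.

howekuori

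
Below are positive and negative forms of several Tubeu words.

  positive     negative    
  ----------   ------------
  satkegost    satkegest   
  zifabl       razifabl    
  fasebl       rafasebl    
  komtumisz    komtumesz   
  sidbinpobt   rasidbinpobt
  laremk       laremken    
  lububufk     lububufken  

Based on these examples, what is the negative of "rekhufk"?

satkegost and sidbinpobt both end in -t yet inflect differently (satkegest, rasidbinpobt), so the final letter is not what conditions the rule; the second-to-last letter is.
"rekhufk" has second-to-last letter 'f'. The one such stem in the data (lububufk → lububufken) adds -en, so the same rule applies.
The other patterns: stems whose second-to-last letter is 's' change the last vowel to 'e'; stems whose second-to-last letter is 'b' add the prefix ra-.
So rekhufk → rekhufken.

rekhufken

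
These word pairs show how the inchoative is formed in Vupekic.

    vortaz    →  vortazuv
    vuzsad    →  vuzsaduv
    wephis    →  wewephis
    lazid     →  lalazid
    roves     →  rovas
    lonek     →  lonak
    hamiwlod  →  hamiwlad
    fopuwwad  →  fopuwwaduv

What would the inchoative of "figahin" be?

fopuwwad and lazid both end in -d yet inflect differently (fopuwwaduv, lalazid), so the final letter is not what conditions the rule; the last vowel is.
"figahin" has last vowel 'i'. The stems whose last vowel is 'i' (lazid → lalazid, wephis → wewephis) repeat the first consonant+vowel as a prefix.
The other patterns: stems whose last vowel is 'a' add -uv; stems whose last vowel is 'e' or 'o' change the last vowel to 'a'.
So figahin → fifigahin.

fifigahin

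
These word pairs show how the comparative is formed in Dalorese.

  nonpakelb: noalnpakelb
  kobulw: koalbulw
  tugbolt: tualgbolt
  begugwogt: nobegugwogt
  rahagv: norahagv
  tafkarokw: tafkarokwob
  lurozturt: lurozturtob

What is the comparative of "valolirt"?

valolirtob

"valolirt" has second-to-last letter 'r'. The one such stem in the data (lurozturt → lurozturtob) adds -ob, so the same rule applies.
So valolirt → valolirtob.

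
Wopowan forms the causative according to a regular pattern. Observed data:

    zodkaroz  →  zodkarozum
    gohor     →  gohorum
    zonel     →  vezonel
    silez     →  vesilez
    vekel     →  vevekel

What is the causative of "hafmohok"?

hafmohokum

zodkaroz and silez both end in -z yet inflect differently (zodkarozum, vesilez), so the final letter is not what conditions the rule; the last vowel is.
"hafmohok" has last vowel 'o'. The stems whose last vowel is 'o' (zodkaroz → zodkarozum, gohor → gohorum) add -um.
The other pattern: stems whose last vowel is 'e' add the prefix ve-.
So hafmohok → hafmohokum.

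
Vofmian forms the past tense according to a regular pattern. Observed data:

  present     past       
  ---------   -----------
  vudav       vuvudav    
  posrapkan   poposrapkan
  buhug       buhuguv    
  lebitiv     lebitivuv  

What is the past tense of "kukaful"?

"kukaful" has last vowel 'u'. The one such stem in the data (buhug → buhuguv) adds -uv, so the same rule applies.
The other pattern: stems whose last vowel is 'a' repeat the first consonant+vowel as a prefix.
So kukaful → kukafuluv.

kukafuluv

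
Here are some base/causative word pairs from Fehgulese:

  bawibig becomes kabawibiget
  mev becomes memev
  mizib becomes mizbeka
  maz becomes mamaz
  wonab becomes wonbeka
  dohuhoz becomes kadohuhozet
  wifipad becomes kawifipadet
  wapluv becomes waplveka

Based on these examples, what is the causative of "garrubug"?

kagarrubuget

mev and wapluv both end in -v yet inflect differently (memev, waplveka), so the final letter is not what conditions the rule; the number of vowels is.
"garrubug" has 3 vowels. The stems with 3 vowels (dohuhoz → kadohuhozet, bawibig → kabawibiget, wifipad → kawifipadet) add ka- … -et around the stem.
The other patterns: stems with 1 vowel repeat the first consonant+vowel as a prefix; stems with 2 vowels delete the last vowel and add -eka.
So garrubug → kagarrubuget.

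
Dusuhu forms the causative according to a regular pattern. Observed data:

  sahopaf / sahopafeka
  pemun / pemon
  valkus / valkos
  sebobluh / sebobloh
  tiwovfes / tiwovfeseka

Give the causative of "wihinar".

valkus and tiwovfes both end in -s yet inflect differently (valkos, tiwovfeseka), so the final letter is not what conditions the rule; the last vowel is.
"wihinar" has last vowel 'a'. The one such stem in the data (sahopaf → sahopafeka) adds -eka, so the same rule applies.
The other pattern: stems whose last vowel is 'u' change the last vowel to 'o'.
So wihinar → wihinareka.

wihinareka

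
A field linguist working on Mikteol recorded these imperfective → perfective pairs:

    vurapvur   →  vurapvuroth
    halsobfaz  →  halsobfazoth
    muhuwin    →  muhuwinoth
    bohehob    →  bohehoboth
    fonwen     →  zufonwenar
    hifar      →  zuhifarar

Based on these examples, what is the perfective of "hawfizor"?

hifar and vurapvur both end in -r yet inflect differently (zuhifarar, vurapvuroth), so the final letter is not what conditions the rule; the number of vowels is.
"hawfizor" has 3 vowels. The stems with 3 vowels (vurapvur → vurapvuroth, bohehob → bohehoboth, halsobfaz → halsobfazoth) add -oth.
The other pattern: stems with 2 vowels add zu- … -ar around the stem.
So hawfizor → hawfizoroth.

hawfizoroth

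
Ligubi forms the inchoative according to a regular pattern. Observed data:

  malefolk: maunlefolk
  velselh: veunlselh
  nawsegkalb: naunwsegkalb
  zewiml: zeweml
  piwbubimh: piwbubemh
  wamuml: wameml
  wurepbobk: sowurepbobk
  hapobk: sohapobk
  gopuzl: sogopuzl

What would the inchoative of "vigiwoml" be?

velselh and piwbubimh both end in -h yet inflect differently (veunlselh, piwbubemh), so the final letter is not what conditions the rule; the second-to-last letter is.
"vigiwoml" has second-to-last letter 'm'. The stems whose second-to-last letter is 'm' (zewiml → zeweml, piwbubimh → piwbubemh, wamuml → wameml) change the last vowel to 'e'.
So vigiwoml → vigiweml.

vigiweml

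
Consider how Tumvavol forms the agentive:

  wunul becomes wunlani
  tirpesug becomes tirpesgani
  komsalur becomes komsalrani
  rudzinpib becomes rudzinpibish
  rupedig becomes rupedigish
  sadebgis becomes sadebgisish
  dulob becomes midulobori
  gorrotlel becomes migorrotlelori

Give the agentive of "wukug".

tirpesug and rupedig both end in -g yet inflect differently (tirpesgani, rupedigish), so the final letter is not what conditions the rule; the last vowel is.
"wukug" has last vowel 'u'. The stems whose last vowel is 'u' (wunul → wunlani, tirpesug → tirpesgani, komsalur → komsalrani) delete the last vowel and add -ani.
So wukug → wukgani.

wukgani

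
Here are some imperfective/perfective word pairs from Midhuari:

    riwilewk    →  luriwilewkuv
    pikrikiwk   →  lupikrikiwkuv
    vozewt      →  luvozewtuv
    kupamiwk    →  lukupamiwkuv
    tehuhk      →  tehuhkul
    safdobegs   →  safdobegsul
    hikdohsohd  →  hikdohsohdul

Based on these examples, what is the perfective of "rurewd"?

riwilewk and tehuhk both end in -k yet inflect differently (luriwilewkuv, tehuhkul), so the final letter is not what conditions the rule; the second-to-last letter is.
"rurewd" has second-to-last letter 'w'. The stems whose second-to-last letter is 'w' (riwilewk → luriwilewkuv, pikrikiwk → lupikrikiwkuv, vozewt → luvozewtuv) add lu- … -uv around the stem.
The other pattern: stems whose second-to-last letter is 'g' or 'h' add -ul.
So rurewd → lururewduv.

lururewduv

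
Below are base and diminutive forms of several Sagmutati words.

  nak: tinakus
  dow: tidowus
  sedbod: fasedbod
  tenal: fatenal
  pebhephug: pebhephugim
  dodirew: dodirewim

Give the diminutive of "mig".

timigus

dow and dodirew both end in -w yet inflect differently (tidowus, dodirewim), so the final letter is not what conditions the rule; the number of vowels is.
"mig" has 1 vowel. The stems with 1 vowel (nak → tinakus, dow → tidowus) add ti- … -us around the stem.
So mig → timigus.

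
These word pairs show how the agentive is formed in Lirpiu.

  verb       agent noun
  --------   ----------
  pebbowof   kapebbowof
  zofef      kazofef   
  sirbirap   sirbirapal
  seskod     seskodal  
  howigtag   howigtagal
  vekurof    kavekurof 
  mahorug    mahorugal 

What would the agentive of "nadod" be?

nadodal

vekurof and seskod both have last vowel 'o' yet inflect differently (kavekurof, seskodal), so the last vowel is not what conditions the rule; the final letter is.
"nadod" ends in -d. The one such stem in the data (seskod → seskodal) adds -al, so the same rule applies.
The other pattern: stems ending in -f add the prefix ka-.
So nadod → nadodal.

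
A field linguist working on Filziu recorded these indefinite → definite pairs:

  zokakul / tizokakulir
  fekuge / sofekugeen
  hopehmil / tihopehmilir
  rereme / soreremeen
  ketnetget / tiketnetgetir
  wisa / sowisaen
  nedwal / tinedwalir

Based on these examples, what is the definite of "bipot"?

"bipot" ends in a consonant. The stems ending in a consonant (ketnetget → tiketnetgetir, hopehmil → tihopehmilir, nedwal → tinedwalir) add ti- … -ir around the stem.
The other pattern: stems ending in a vowel add so- … -en around the stem.
So bipot → tibipotir.

tibipotir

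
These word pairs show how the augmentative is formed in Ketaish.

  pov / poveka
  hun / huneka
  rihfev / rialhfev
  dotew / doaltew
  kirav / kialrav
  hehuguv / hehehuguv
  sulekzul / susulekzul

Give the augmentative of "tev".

"tev" has 1 vowel. The stems with 1 vowel (pov → poveka, hun → huneka) add -eka.
The other patterns: stems with 2 vowels insert -al- after the first vowel; stems with 3 vowels repeat the first consonant+vowel as a prefix.
So tev → teveka.

teveka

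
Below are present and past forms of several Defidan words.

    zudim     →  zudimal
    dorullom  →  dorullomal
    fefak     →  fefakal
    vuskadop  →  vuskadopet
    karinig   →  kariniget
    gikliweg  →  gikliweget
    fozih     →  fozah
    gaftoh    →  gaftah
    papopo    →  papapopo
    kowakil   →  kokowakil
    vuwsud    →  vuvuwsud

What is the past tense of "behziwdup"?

dorullom and vuskadop both have last vowel 'o' yet inflect differently (dorullomal, vuskadopet), so the last vowel is not what conditions the rule; the final letter is.
"behziwdup" ends in -p. The one such stem in the data (vuskadop → vuskadopet) adds -et, so the same rule applies.
The other patterns: stems ending in -k or -m add -al; stems ending in -h change the last vowel to 'a'; stems ending in -d, -l or -o repeat the first consonant+vowel as a prefix.
So behziwdup → behziwdupet.

behziwdupet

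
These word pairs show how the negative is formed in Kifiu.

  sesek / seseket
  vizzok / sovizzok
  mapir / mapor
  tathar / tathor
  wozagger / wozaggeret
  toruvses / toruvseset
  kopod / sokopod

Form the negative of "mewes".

"mewes" has last vowel 'e'. The stems whose last vowel is 'e' (toruvses → toruvseset, wozagger → wozaggeret, sesek → seseket) add -et.
The other patterns: stems whose last vowel is 'o' add the prefix so-; stems whose last vowel is 'a' or 'i' change the last vowel to 'o'.
So mewes → meweset.

meweset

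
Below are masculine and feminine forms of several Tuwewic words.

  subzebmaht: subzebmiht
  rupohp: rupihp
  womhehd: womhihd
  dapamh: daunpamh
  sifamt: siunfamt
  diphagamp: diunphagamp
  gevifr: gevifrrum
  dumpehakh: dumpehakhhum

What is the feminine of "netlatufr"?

netlatufrrum

"netlatufr" has second-to-last letter 'f'. The one such stem in the data (gevifr → gevifrrum) doubles the final consonant and adds -um (as does dumpehakh), so the same rule applies.
The other patterns: stems whose second-to-last letter is 'h' change the last vowel to 'i'; stems whose second-to-last letter is 'm' insert -un- after the first vowel.
So netlatufr → netlatufrrum.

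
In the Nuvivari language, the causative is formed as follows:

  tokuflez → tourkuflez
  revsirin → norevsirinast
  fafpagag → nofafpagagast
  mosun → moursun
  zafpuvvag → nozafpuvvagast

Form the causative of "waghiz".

"waghiz" has last vowel 'i'. The one such stem in the data (revsirin → norevsirinast) adds no- … -ast around the stem, so the same rule applies.
So waghiz → nowaghizast.

nowaghizast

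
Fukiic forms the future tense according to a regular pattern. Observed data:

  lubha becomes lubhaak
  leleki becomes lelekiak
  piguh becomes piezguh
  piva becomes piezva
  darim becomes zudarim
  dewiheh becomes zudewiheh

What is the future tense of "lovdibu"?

lubha and piva both end in -a yet inflect differently (lubhaak, piezva), so the final letter is not what conditions the rule; the first letter is.
"lovdibu" begins with l-. The stems beginning with l- (lubha → lubhaak, leleki → lelekiak) add -ak.
So lovdibu → lovdibuak.

lovdibuak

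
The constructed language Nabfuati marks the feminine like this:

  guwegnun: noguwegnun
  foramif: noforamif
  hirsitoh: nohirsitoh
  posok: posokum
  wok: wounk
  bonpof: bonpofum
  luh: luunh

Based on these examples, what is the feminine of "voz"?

vounz

"voz" has 1 vowel. The stems with 1 vowel (wok → wounk, luh → luunh) insert -un- after the first vowel.
So voz → vounz.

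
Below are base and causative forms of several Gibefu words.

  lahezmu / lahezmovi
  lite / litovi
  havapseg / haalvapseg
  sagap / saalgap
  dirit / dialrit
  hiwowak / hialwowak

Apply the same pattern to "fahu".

fahovi

"fahu" ends in a vowel. The stems ending in a vowel (lahezmu → lahezmovi, lite → litovi) drop the final letter and add -ovi.
So fahu → fahovi.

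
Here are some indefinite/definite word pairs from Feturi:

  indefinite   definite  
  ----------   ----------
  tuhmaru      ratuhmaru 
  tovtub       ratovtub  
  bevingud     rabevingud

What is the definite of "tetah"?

ratetah

Every pair shown (tuhmaru → ratuhmaru, tovtub → ratovtub, bevingud → rabevingud) follows the same rule: add the prefix ra-.
So tetah → ratetah.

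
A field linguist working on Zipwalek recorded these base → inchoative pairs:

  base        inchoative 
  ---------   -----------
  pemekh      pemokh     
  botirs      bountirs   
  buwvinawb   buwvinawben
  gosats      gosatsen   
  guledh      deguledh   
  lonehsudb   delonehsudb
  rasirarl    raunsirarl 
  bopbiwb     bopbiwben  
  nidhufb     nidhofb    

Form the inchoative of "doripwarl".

lonehsudb and buwvinawb both end in -b yet inflect differently (delonehsudb, buwvinawben), so the final letter is not what conditions the rule; the second-to-last letter is.
"doripwarl" has second-to-last letter 'r'. The stems whose second-to-last letter is 'r' (botirs → bountirs, rasirarl → raunsirarl) insert -un- after the first vowel.
The other patterns: stems whose second-to-last letter is 'd' add the prefix de-; stems whose second-to-last letter is 't' or 'w' add -en; stems whose second-to-last letter is 'f' or 'k' change the last vowel to 'o'.
So doripwarl → dounripwarl.

dounripwarl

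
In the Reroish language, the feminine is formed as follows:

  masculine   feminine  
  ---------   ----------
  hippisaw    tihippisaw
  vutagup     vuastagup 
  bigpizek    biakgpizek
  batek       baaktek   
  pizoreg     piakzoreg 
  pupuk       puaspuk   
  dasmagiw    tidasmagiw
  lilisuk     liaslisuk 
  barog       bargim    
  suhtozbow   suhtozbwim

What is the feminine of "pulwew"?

"pulwew" has last vowel 'e'. The stems whose last vowel is 'e' (pizoreg → piakzoreg, bigpizek → biakgpizek, batek → baaktek) insert -ak- after the first vowel.
The other patterns: stems whose last vowel is 'o' delete the last vowel and add -im; stems whose last vowel is 'a' or 'i' add the prefix ti-; stems whose last vowel is 'u' insert -as- after the first vowel.
So pulwew → puaklwew.

puaklwew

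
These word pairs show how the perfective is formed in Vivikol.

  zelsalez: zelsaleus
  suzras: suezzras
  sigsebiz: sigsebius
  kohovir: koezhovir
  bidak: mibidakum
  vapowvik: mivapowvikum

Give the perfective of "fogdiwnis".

foezgdiwnis

vapowvik and sigsebiz both have last vowel 'i' yet inflect differently (mivapowvikum, sigsebius), so the last vowel is not what conditions the rule; the final letter is.
"fogdiwnis" ends in -s. The one such stem in the data (suzras → suezzras) inserts -ez- after the first vowel (as does kohovir), so the same rule applies.
So fogdiwnis → foezgdiwnis.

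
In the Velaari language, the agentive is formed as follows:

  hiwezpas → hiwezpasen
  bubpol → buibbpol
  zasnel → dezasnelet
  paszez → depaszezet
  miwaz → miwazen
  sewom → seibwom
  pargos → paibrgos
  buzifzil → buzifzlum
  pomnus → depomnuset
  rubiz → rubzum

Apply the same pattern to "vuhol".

zasnel and bubpol both end in -l yet inflect differently (dezasnelet, buibbpol), so the final letter is not what conditions the rule; the last vowel is.
"vuhol" has last vowel 'o'. The stems whose last vowel is 'o' (bubpol → buibbpol, pargos → paibrgos, sewom → seibwom) insert -ib- after the first vowel.
So vuhol → vuibhol.

vuibhol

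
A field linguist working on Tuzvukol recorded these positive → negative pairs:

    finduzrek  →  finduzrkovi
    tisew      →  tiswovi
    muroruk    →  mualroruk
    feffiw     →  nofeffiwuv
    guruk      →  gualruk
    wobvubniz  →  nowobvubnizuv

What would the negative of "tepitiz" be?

feffiw and tisew both end in -w yet inflect differently (nofeffiwuv, tiswovi), so the final letter is not what conditions the rule; the last vowel is.
"tepitiz" has last vowel 'i'. The stems whose last vowel is 'i' (wobvubniz → nowobvubnizuv, feffiw → nofeffiwuv) add no- … -uv around the stem.
So tepitiz → notepitizuv.

notepitizuv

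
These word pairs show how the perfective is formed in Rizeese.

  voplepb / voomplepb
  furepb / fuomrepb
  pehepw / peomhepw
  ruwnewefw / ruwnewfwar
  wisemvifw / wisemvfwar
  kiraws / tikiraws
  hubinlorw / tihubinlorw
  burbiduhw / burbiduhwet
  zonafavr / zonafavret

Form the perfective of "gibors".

tigibors

"gibors" has second-to-last letter 'r'. The one such stem in the data (hubinlorw → tihubinlorw) adds the prefix ti-, so the same rule applies.
The other patterns: stems whose second-to-last letter is 'p' insert -om- after the first vowel; stems whose second-to-last letter is 'f' delete the last vowel and add -ar; stems whose second-to-last letter is 'h' or 'v' add -et.
So gibors → tigibors.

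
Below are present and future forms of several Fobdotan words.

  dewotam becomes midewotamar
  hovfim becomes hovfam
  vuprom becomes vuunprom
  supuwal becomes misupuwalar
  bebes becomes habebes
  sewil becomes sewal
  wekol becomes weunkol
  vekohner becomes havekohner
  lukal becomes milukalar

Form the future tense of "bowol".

sewil and wekol both end in -l yet inflect differently (sewal, weunkol), so the final letter is not what conditions the rule; the last vowel is.
"bowol" has last vowel 'o'. The stems whose last vowel is 'o' (wekol → weunkol, vuprom → vuunprom) insert -un- after the first vowel.
So bowol → bounwol.

bounwol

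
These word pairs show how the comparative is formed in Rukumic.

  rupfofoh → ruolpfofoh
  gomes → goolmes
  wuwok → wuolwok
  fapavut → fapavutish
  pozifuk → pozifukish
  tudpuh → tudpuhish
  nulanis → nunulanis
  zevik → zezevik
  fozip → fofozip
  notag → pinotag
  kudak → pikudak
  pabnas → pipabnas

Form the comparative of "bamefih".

babamefih

"bamefih" has last vowel 'i'. The stems whose last vowel is 'i' (nulanis → nunulanis, zevik → zezevik, fozip → fofozip) repeat the first consonant+vowel as a prefix.
So bamefih → babamefih.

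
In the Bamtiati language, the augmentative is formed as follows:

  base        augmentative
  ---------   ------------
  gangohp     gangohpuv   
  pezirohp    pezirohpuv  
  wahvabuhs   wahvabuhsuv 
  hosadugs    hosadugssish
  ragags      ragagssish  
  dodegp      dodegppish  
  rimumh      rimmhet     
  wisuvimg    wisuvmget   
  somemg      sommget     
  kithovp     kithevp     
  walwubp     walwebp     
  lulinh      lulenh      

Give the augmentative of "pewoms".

wahvabuhs and hosadugs both end in -s yet inflect differently (wahvabuhsuv, hosadugssish), so the final letter is not what conditions the rule; the second-to-last letter is.
"pewoms" has second-to-last letter 'm'. The stems whose second-to-last letter is 'm' (rimumh → rimmhet, wisuvimg → wisuvmget, somemg → sommget) delete the last vowel and add -et.
So pewoms → pewmset.

pewmset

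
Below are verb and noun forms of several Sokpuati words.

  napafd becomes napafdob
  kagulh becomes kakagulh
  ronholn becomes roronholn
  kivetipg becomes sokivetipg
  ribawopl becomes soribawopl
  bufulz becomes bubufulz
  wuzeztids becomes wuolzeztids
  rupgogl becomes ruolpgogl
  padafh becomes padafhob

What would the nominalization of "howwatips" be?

"howwatips" has second-to-last letter 'p'. The stems whose second-to-last letter is 'p' (kivetipg → sokivetipg, ribawopl → soribawopl) add the prefix so-.
The other patterns: stems whose second-to-last letter is 'f' add -ob; stems whose second-to-last letter is 'l' repeat the first consonant+vowel as a prefix; stems whose second-to-last letter is 'd' or 'g' insert -ol- after the first vowel.
So howwatips → sohowwatips.

sohowwatips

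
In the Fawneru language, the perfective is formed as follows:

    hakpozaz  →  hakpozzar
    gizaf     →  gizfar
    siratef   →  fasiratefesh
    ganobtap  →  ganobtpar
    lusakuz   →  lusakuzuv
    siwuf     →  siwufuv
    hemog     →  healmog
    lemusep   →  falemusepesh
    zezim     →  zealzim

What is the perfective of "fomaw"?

fomwar

siwuf and siratef both end in -f yet inflect differently (siwufuv, fasiratefesh), so the final letter is not what conditions the rule; the last vowel is.
"fomaw" has last vowel 'a'. The stems whose last vowel is 'a' (hakpozaz → hakpozzar, gizaf → gizfar, ganobtap → ganobtpar) delete the last vowel and add -ar.
So fomaw → fomwar.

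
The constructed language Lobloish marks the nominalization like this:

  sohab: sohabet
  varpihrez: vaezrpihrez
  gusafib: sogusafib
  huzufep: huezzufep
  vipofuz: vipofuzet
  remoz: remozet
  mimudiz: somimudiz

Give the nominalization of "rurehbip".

"rurehbip" has last vowel 'i'. The stems whose last vowel is 'i' (gusafib → sogusafib, mimudiz → somimudiz) add the prefix so-.
The other patterns: stems whose last vowel is 'e' insert -ez- after the first vowel; stems whose last vowel is 'a', 'o' or 'u' add -et.
So rurehbip → sorurehbip.

sorurehbip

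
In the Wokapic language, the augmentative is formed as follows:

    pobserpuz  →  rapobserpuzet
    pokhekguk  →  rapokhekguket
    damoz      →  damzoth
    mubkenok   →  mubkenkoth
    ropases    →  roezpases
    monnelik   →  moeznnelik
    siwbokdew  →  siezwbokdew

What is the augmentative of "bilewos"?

bilewsoth

pobserpuz and damoz both end in -z yet inflect differently (rapobserpuzet, damzoth), so the final letter is not what conditions the rule; the last vowel is.
"bilewos" has last vowel 'o'. The stems whose last vowel is 'o' (damoz → damzoth, mubkenok → mubkenkoth) delete the last vowel and add -oth.
The other patterns: stems whose last vowel is 'u' add ra- … -et around the stem; stems whose last vowel is 'e' or 'i' insert -ez- after the first vowel.
So bilewos → bilewsoth.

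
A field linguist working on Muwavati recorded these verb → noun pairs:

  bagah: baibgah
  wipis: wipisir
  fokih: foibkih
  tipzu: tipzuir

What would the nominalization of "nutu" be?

fokih and wipis both have last vowel 'i' yet inflect differently (foibkih, wipisir), so the last vowel is not what conditions the rule; the final letter is.
"nutu" ends in -u. The one such stem in the data (tipzu → tipzuir) adds -ir, so the same rule applies.
The other pattern: stems ending in -h insert -ib- after the first vowel.
So nutu → nutuir.

nutuir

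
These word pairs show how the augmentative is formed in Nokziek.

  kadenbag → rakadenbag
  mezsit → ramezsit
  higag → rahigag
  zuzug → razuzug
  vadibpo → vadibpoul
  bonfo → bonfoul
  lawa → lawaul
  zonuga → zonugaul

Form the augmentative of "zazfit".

razazfit

"zazfit" ends in a consonant. The stems ending in a consonant (kadenbag → rakadenbag, mezsit → ramezsit, higag → rahigag) add the prefix ra-.
The other pattern: stems ending in a vowel add -ul.
So zazfit → razazfit.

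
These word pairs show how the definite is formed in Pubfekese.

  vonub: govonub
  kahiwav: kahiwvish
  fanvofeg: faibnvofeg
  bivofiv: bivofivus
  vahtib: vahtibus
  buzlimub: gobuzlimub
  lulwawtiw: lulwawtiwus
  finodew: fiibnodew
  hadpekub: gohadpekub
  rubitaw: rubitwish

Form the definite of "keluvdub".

gokeluvdub

rubitaw and finodew both end in -w yet inflect differently (rubitwish, fiibnodew), so the final letter is not what conditions the rule; the last vowel is.
"keluvdub" has last vowel 'u'. The stems whose last vowel is 'u' (hadpekub → gohadpekub, buzlimub → gobuzlimub, vonub → govonub) add the prefix go-.
The other patterns: stems whose last vowel is 'a' delete the last vowel and add -ish; stems whose last vowel is 'e' insert -ib- after the first vowel; stems whose last vowel is 'i' add -us.
So keluvdub → gokeluvdub.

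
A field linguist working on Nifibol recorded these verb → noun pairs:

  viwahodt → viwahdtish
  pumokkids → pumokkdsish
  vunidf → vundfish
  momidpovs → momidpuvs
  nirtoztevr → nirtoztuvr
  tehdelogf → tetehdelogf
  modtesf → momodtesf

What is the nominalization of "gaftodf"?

pumokkids and momidpovs both end in -s yet inflect differently (pumokkdsish, momidpuvs), so the final letter is not what conditions the rule; the second-to-last letter is.
"gaftodf" has second-to-last letter 'd'. The stems whose second-to-last letter is 'd' (viwahodt → viwahdtish, pumokkids → pumokkdsish, vunidf → vundfish) delete the last vowel and add -ish.
The other patterns: stems whose second-to-last letter is 'v' change the last vowel to 'u'; stems whose second-to-last letter is 'g' or 's' repeat the first consonant+vowel as a prefix.
So gaftodf → gaftdfish.

gaftdfish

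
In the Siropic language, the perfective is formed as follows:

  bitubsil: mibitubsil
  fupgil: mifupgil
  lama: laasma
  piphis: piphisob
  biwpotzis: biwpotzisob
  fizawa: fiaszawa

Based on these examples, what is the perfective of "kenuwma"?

keasnuwma

biwpotzis and bitubsil both have last vowel 'i' yet inflect differently (biwpotzisob, mibitubsil), so the last vowel is not what conditions the rule; the final letter is.
"kenuwma" ends in -a. The stems ending in -a (lama → laasma, fizawa → fiaszawa) insert -as- after the first vowel.
The other patterns: stems ending in -s add -ob; stems ending in -l add the prefix mi-.
So kenuwma → keasnuwma.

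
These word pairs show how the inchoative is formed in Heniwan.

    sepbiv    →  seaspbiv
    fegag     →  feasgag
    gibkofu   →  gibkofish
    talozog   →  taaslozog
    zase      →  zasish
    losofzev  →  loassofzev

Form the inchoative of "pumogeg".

losofzev and zase both have last vowel 'e' yet inflect differently (loassofzev, zasish), so the last vowel is not what conditions the rule; whether the stem ends in a vowel or a consonant is.
"pumogeg" ends in a consonant. The stems ending in a consonant (fegag → feasgag, sepbiv → seaspbiv, talozog → taaslozog) insert -as- after the first vowel.
So pumogeg → puasmogeg.

puasmogeg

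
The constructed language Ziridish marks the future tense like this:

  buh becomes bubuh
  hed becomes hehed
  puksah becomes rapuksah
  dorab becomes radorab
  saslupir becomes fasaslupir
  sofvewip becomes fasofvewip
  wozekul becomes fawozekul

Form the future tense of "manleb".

buh and puksah both end in -h yet inflect differently (bubuh, rapuksah), so the final letter is not what conditions the rule; the number of vowels is.
"manleb" has 2 vowels. The stems with 2 vowels (puksah → rapuksah, dorab → radorab) add the prefix ra-.
The other patterns: stems with 1 vowel repeat the first consonant+vowel as a prefix; stems with 3 vowels add the prefix fa-.
So manleb → ramanleb.

ramanleb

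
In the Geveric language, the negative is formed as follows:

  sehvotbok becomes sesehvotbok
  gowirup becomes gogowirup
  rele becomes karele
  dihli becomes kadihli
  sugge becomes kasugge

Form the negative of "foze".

sehvotbok and sugge both begin with s- yet inflect differently (sesehvotbok, kasugge), so the first letter is not what conditions the rule; whether the stem ends in a vowel or a consonant is.
"foze" ends in a vowel. The stems ending in a vowel (rele → karele, dihli → kadihli, sugge → kasugge) add the prefix ka-.
The other pattern: stems ending in a consonant repeat the first consonant+vowel as a prefix.
So foze → kafoze.

kafoze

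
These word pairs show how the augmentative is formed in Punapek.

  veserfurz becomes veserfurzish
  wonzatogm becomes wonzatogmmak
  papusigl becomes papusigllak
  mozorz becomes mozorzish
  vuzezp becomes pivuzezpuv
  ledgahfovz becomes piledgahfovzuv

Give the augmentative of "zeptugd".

veserfurz and ledgahfovz both end in -z yet inflect differently (veserfurzish, piledgahfovzuv), so the final letter is not what conditions the rule; the second-to-last letter is.
"zeptugd" has second-to-last letter 'g'. The stems whose second-to-last letter is 'g' (papusigl → papusigllak, wonzatogm → wonzatogmmak) double the final consonant and add -ak.
The other patterns: stems whose second-to-last letter is 'r' add -ish; stems whose second-to-last letter is 'v' or 'z' add pi- … -uv around the stem.
So zeptugd → zeptugddak.

zeptugddak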